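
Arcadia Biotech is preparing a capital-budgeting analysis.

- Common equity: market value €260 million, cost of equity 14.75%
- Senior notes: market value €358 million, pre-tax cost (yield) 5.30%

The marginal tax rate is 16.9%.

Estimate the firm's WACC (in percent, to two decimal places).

8.76%

Total capital V = 260 + 358 = 618.
Equity: weight = 260/618 = 0.4207; cost = 14.75%.
Senior notes: weight = 358/618 = 0.5793; after-tax cost = 5.3% × (1 − 16.9%) = 4.4043%.
WACC = 0.4207 × 14.7500% + 0.5793 × 4.4043% = 8.7569%.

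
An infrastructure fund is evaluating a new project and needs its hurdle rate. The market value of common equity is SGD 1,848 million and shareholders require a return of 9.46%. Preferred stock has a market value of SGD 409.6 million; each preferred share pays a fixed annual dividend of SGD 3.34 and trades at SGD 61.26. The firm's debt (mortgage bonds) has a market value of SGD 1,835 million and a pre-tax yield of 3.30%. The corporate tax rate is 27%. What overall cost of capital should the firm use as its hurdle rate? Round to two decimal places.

Cost of preferred: Rp = 3.34 / 61.26 = 5.4522%.
Total capital V = 1848 + 409.6 + 1835 = 4092.6.
Equity: weight = 1848/4092.6 = 0.4515; cost = 9.46%.
Preferred: weight = 409.6/4092.6 = 0.1001; cost = 5.4522%.
Mortgage bonds: weight = 1835/4092.6 = 0.4484; after-tax cost = 3.3% × (1 − 27%) = 2.4090%.
WACC = 0.4515 × 9.4600% + 0.1001 × 5.4522% + 0.4484 × 2.4090% = 5.8974%.

5.90%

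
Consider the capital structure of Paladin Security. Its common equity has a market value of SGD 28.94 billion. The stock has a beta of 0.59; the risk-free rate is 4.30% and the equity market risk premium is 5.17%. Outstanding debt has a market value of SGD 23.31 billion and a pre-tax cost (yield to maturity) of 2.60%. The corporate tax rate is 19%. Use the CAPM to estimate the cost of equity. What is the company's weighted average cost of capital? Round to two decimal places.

Cost of equity via CAPM: Re = 4.3% + 0.59 × 5.17% = 7.3503%.
Total capital V = 28.94 + 23.31 = 52.25.
Equity: weight = 28.94/52.25 = 0.5539; cost = 7.3503%.
Debt: weight = 23.31/52.25 = 0.4461; after-tax cost = 2.6% × (1 − 19%) = 2.1060%.
WACC = 0.5539 × 7.3503% + 0.4461 × 2.1060% = 5.0107%.

5.01%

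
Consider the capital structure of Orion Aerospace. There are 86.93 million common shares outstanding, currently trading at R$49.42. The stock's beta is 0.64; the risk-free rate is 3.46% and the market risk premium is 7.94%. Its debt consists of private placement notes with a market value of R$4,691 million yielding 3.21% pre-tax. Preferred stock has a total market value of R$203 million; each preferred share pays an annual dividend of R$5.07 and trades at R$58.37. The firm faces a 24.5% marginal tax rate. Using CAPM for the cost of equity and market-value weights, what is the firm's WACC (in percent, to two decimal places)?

Cost of equity via CAPM: Re = 3.46% + 0.64 × 7.94% = 8.5416%.
Cost of preferred: Rp = 5.07 / 58.37 = 8.6860%.
Market value of equity E = 49.42 × 86.93m = 4296.0806m.
Total capital V = 4296.0806 + 203 + 4691 = 9190.0806.
Equity: weight = 4296.0806/9190.0806 = 0.4675; cost = 8.5416%.
Preferred: weight = 203/9190.0806 = 0.0221; cost = 8.686%.
Private placement notes: weight = 4691/9190.0806 = 0.5104; after-tax cost = 3.21% × (1 − 24.5%) = 2.4236%.
WACC = 0.4675 × 8.5416% + 0.0221 × 8.6860% + 0.5104 × 2.4236% = 5.4219%.

5.42%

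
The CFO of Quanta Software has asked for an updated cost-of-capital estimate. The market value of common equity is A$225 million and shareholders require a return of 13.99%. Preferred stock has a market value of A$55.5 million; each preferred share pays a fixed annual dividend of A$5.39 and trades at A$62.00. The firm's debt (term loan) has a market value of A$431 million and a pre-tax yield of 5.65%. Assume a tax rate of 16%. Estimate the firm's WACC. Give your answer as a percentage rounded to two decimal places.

Cost of preferred: Rp = 5.39 / 62.0 = 8.6935%.
Total capital V = 225 + 55.5 + 431 = 711.5.
Equity: weight = 225/711.5 = 0.3162; cost = 13.99%.
Preferred: weight = 55.5/711.5 = 0.0780; cost = 8.6935%.
Term loan: weight = 431/711.5 = 0.6058; after-tax cost = 5.65% × (1 − 16%) = 4.7460%.
WACC = 0.3162 × 13.9900% + 0.0780 × 8.6935% + 0.6058 × 4.7460% = 7.9772%.

7.98%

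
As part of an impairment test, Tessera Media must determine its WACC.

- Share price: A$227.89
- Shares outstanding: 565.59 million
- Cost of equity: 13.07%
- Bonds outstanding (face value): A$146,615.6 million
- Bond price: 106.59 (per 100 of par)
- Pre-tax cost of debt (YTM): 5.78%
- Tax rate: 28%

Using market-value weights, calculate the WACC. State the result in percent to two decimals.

Market value of equity E = 227.89 × 565.59m = 128892.3051m. Market value of debt D = 146615.6m × 106.59/100 = 156277.56804m.
Total capital V = 128892.3051 + 156277.56804 = 285169.87314.
Equity: weight = 128892.3051/285169.87314 = 0.4520; cost = 13.07%.
Bonds outstanding: weight = 156277.56804/285169.87314 = 0.5480; after-tax cost = 5.78% × (1 − 28%) = 4.1616%.
WACC = 0.4520 × 13.0700% + 0.5480 × 4.1616% = 8.1881%.

8.19%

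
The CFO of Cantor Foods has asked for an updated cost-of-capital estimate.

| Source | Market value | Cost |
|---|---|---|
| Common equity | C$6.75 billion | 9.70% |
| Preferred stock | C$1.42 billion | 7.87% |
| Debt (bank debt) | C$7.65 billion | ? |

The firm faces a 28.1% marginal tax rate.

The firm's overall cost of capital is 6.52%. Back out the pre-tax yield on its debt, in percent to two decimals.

Total capital V = 6.75 + 1.42 + 7.65 = 15.82.
Equity weight = 6.75/15.82 = 0.4267.
Preferred weight = 1.42/15.82 = 0.0898.
Bank debt weight = 7.65/15.82 = 0.4836.
Equity contribution = 0.4267 × 9.7% = 4.1387%.
Preferred contribution = 0.0898 × 7.87% = 0.7064%.
Remaining for debt = 6.52% − 4.8452% = 1.6748%.
Rd × (1 − 28.1%) × 0.4836 = 1.6748%  ⇒  Rd = 4.8171%.

4.82%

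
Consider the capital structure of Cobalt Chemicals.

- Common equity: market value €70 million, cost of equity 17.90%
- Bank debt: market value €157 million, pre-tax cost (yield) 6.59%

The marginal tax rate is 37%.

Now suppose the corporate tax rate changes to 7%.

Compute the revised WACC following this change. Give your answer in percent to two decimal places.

9.76%

After the change:
Total capital V = 70 + 157 = 227.
Equity: weight = 70/227 = 0.3084; cost = 17.9%.
Bank debt: weight = 157/227 = 0.6916; after-tax cost = 6.59% × (1 − 7%) = 6.1287%.
WACC = 0.3084 × 17.9000% + 0.6916 × 6.1287% = 9.7586%.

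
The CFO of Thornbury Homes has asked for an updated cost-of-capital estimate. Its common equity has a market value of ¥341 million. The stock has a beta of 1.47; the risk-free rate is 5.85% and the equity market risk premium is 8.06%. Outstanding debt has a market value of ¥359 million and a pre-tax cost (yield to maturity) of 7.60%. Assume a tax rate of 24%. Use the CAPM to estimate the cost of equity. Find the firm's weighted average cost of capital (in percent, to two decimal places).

11.58%

Cost of equity via CAPM: Re = 5.85% + 1.47 × 8.06% = 17.6982%.
Total capital V = 341 + 359 = 700.
Equity: weight = 341/700 = 0.4871; cost = 17.6982%.
Debt: weight = 359/700 = 0.5129; after-tax cost = 7.6% × (1 − 24%) = 5.7760%.
WACC = 0.4871 × 17.6982% + 0.5129 × 5.7760% = 11.5838%.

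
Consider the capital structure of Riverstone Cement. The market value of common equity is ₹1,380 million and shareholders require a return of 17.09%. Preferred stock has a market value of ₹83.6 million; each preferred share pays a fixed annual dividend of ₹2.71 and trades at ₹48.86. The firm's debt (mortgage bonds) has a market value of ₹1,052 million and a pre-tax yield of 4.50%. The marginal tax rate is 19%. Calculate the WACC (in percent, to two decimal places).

11.08%

Cost of preferred: Rp = 2.71 / 48.86 = 5.5465%.
Total capital V = 1380 + 83.6 + 1052 = 2515.6.
Equity: weight = 1380/2515.6 = 0.5486; cost = 17.09%.
Preferred: weight = 83.6/2515.6 = 0.0332; cost = 5.5465%.
Mortgage bonds: weight = 1052/2515.6 = 0.4182; after-tax cost = 4.5% × (1 − 19%) = 3.6450%.
WACC = 0.5486 × 17.0900% + 0.0332 × 5.5465% + 0.4182 × 3.6450% = 11.0838%.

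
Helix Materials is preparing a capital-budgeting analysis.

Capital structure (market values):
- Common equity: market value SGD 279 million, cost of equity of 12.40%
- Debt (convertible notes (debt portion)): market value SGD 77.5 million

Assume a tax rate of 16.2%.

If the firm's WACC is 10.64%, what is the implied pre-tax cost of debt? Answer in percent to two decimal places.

5.14%

Total capital V = 279 + 77.5 = 356.5.
Equity weight = 279/356.5 = 0.7826.
Convertible notes (debt portion) weight = 77.5/356.5 = 0.2174.
Equity contribution = 0.7826 × 12.4% = 9.7043%.
Remaining for debt = 10.64% − 9.7043% = 0.9357%.
Rd × (1 − 16.2%) × 0.2174 = 0.9357%  ⇒  Rd = 5.1360%.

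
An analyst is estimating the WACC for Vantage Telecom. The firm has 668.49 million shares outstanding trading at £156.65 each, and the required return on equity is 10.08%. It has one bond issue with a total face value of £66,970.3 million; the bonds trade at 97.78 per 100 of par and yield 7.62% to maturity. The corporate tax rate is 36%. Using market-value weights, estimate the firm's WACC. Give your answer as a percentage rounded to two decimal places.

Market value of equity E = 156.65 × 668.49m = 104718.9585m. Market value of debt D = 66970.3m × 97.78/100 = 65483.55934m.
Total capital V = 104718.9585 + 65483.55934 = 170202.51784.
Equity: weight = 104718.9585/170202.51784 = 0.6153; cost = 10.08%.
Bonds outstanding: weight = 65483.55934/170202.51784 = 0.3847; after-tax cost = 7.62% × (1 − 36%) = 4.8768%.
WACC = 0.6153 × 10.0800% + 0.3847 × 4.8768% = 8.0781%.

8.08%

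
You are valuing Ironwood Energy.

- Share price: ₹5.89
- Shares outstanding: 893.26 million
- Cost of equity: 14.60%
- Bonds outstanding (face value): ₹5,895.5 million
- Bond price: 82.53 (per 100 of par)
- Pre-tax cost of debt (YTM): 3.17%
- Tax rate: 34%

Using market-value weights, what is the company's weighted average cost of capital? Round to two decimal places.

8.59%

Market value of equity E = 5.89 × 893.26m = 5261.3014m. Market value of debt D = 5895.5m × 82.53/100 = 4865.55615m.
Total capital V = 5261.3014 + 4865.55615 = 10126.85755.
Equity: weight = 5261.3014/10126.85755 = 0.5195; cost = 14.6%.
Bonds outstanding: weight = 4865.55615/10126.85755 = 0.4805; after-tax cost = 3.17% × (1 − 34%) = 2.0922%.
WACC = 0.5195 × 14.6000% + 0.4805 × 2.0922% = 8.5905%.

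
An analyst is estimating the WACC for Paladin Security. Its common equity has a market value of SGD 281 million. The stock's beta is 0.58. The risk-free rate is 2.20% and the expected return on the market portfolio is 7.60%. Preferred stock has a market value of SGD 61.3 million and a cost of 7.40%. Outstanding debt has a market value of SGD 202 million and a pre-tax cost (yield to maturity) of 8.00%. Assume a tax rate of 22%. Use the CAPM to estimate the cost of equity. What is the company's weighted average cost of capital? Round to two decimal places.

5.90%

Market risk premium = 7.6% − 2.2% = 5.4%.
Cost of equity via CAPM: Re = 2.2% + 0.58 × 5.4% = 5.3320%.
Total capital V = 281 + 61.3 + 202 = 544.3.
Equity: weight = 281/544.3 = 0.5163; cost = 5.332%.
Preferred: weight = 61.3/544.3 = 0.1126; cost = 7.4%.
Debt: weight = 202/544.3 = 0.3711; after-tax cost = 8% × (1 − 22%) = 6.2400%.
WACC = 0.5163 × 5.3320% + 0.1126 × 7.4000% + 0.3711 × 6.2400% = 5.9019%.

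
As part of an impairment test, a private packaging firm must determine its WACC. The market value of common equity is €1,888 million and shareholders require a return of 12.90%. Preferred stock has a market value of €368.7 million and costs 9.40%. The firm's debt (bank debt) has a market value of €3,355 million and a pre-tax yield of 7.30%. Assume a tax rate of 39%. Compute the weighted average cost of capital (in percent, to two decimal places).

7.62%

Total capital V = 1888 + 368.7 + 3355 = 5611.7.
Equity: weight = 1888/5611.7 = 0.3364; cost = 12.9%.
Preferred: weight = 368.7/5611.7 = 0.0657; cost = 9.4%.
Bank debt: weight = 3355/5611.7 = 0.5979; after-tax cost = 7.3% × (1 − 39%) = 4.4530%.
WACC = 0.3364 × 12.9000% + 0.0657 × 9.4000% + 0.5979 × 4.4530% = 7.6199%.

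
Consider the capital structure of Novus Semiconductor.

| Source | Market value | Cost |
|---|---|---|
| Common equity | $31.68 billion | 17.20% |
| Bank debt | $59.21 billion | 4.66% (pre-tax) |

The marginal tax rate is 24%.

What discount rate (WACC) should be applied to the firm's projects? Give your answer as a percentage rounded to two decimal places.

8.30%

Total capital V = 31.68 + 59.21 = 90.89.
Equity: weight = 31.68/90.89 = 0.3486; cost = 17.2%.
Bank debt: weight = 59.21/90.89 = 0.6514; after-tax cost = 4.66% × (1 − 24%) = 3.5416%.
WACC = 0.3486 × 17.2000% + 0.6514 × 3.5416% = 8.3023%.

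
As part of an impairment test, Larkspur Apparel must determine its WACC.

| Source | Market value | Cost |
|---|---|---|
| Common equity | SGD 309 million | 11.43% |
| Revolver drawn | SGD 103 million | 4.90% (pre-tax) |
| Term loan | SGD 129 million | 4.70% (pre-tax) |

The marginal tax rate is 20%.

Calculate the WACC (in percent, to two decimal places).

8.17%

Total capital V = 309 + 103 + 129 = 541.
Equity: weight = 309/541 = 0.5712; cost = 11.43%.
Revolver drawn: weight = 103/541 = 0.1904; after-tax cost = 4.9% × (1 − 20%) = 3.9200%.
Term loan: weight = 129/541 = 0.2384; after-tax cost = 4.7% × (1 − 20%) = 3.7600%.
WACC = 0.5712 × 11.4300% + 0.1904 × 3.9200% + 0.2384 × 3.7600% = 8.1713%.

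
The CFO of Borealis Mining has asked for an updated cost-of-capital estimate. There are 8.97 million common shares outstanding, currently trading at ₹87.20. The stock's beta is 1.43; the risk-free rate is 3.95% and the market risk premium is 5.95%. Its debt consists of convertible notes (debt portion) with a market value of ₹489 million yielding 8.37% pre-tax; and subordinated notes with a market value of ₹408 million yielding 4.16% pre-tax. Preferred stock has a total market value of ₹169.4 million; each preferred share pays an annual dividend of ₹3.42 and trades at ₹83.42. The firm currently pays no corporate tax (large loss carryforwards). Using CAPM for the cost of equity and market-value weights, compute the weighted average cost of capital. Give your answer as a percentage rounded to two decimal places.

8.78%

Cost of equity via CAPM: Re = 3.95% + 1.43 × 5.95% = 12.4585%.
Cost of preferred: Rp = 3.42 / 83.42 = 4.0997%.
Market value of equity E = 87.2 × 8.97m = 782.184m.
Total capital V = 782.184 + 169.4 + 489 + 408 = 1848.584.
Equity: weight = 782.184/1848.584 = 0.4231; cost = 12.4585%.
Preferred: weight = 169.4/1848.584 = 0.0916; cost = 4.0997%.
Convertible notes (debt portion): weight = 489/1848.584 = 0.2645; after-tax cost = 8.37% × (1 − 0%) = 8.3700%.
Subordinated notes: weight = 408/1848.584 = 0.2207; after-tax cost = 4.16% × (1 − 0%) = 4.1600%.
WACC = 0.4231 × 12.4585% + 0.0916 × 4.0997% + 0.2645 × 8.3700% + 0.2207 × 4.1600% = 8.7794%.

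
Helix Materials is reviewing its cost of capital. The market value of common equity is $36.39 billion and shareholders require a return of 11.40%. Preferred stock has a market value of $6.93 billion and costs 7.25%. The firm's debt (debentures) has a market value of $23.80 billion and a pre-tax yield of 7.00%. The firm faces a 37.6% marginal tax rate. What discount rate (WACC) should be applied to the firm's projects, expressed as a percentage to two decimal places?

8.48%

Total capital V = 36.39 + 6.93 + 23.8 = 67.12.
Equity: weight = 36.39/67.12 = 0.5422; cost = 11.4%.
Preferred: weight = 6.93/67.12 = 0.1032; cost = 7.25%.
Debentures: weight = 23.8/67.12 = 0.3546; after-tax cost = 7% × (1 − 37.6%) = 4.3680%.
WACC = 0.5422 × 11.4000% + 0.1032 × 7.2500% + 0.3546 × 4.3680% = 8.4781%.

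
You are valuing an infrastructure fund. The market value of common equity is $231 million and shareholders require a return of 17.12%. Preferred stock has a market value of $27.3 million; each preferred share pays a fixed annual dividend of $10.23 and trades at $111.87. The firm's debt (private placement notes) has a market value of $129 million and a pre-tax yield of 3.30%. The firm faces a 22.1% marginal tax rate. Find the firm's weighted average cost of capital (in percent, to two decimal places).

11.71%

Cost of preferred: Rp = 10.23 / 111.87 = 9.1445%.
Total capital V = 231 + 27.3 + 129 = 387.3.
Equity: weight = 231/387.3 = 0.5964; cost = 17.12%.
Preferred: weight = 27.3/387.3 = 0.0705; cost = 9.1445%.
Private placement notes: weight = 129/387.3 = 0.3331; after-tax cost = 3.3% × (1 − 22.1%) = 2.5707%.
WACC = 0.5964 × 17.1200% + 0.0705 × 9.1445% + 0.3331 × 2.5707% = 11.7118%.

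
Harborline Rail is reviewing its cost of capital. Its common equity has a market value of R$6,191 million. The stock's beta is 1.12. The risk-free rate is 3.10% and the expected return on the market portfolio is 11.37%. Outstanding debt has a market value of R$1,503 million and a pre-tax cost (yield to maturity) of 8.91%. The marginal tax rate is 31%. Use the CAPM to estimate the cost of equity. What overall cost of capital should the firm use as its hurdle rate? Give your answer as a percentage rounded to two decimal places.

Market risk premium = 11.37% − 3.1% = 8.27%.
Cost of equity via CAPM: Re = 3.1% + 1.12 × 8.27% = 12.3624%.
Total capital V = 6191 + 1503 = 7694.
Equity: weight = 6191/7694 = 0.8047; cost = 12.3624%.
Debt: weight = 1503/7694 = 0.1953; after-tax cost = 8.91% × (1 − 31%) = 6.1479%.
WACC = 0.8047 × 12.3624% + 0.1953 × 6.1479% = 11.1484%.

11.15%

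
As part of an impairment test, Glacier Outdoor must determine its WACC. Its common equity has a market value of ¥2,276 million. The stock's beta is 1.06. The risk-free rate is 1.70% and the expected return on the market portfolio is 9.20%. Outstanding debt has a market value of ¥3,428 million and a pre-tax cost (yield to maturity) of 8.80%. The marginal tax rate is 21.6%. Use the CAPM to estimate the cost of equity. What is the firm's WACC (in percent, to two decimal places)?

Market risk premium = 9.2% − 1.7% = 7.5%.
Cost of equity via CAPM: Re = 1.7% + 1.06 × 7.5% = 9.6500%.
Total capital V = 2276 + 3428 = 5704.
Equity: weight = 2276/5704 = 0.3990; cost = 9.65%.
Debt: weight = 3428/5704 = 0.6010; after-tax cost = 8.8% × (1 − 21.6%) = 6.8992%.
WACC = 0.3990 × 9.6500% + 0.6010 × 6.8992% = 7.9968%.

8.00%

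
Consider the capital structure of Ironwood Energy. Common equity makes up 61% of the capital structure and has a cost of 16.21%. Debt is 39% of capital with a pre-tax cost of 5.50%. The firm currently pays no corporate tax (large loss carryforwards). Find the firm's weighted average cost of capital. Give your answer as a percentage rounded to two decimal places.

After-tax cost of debt = 5.5% × (1 − 0%) = 5.5000%.
WACC = 0.610 × 16.2100% + 0.390 × 5.5000% = 12.0331%.

12.03%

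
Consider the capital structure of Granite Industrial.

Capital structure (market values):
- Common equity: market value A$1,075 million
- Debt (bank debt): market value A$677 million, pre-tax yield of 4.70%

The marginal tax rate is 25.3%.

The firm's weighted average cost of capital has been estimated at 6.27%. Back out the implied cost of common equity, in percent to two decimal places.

Total capital V = 1075 + 677 = 1752.
Equity weight = 1075/1752 = 0.6136.
Bank debt weight = 677/1752 = 0.3864.
Debt contribution = 0.3864 × 4.7% × (1 − 25.3%) = 1.3567%.
Required equity contribution = 6.27% − 1.3567% = 4.9133%.
Re = 4.9133% / 0.6136 = 8.0076%.

8.01%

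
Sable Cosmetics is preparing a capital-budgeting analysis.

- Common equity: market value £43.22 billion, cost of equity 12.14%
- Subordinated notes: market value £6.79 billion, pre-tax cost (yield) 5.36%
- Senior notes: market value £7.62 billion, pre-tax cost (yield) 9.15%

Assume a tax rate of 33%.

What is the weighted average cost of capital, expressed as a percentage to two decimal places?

Total capital V = 43.22 + 6.79 + 7.62 = 57.63.
Equity: weight = 43.22/57.63 = 0.7500; cost = 12.14%.
Subordinated notes: weight = 6.79/57.63 = 0.1178; after-tax cost = 5.36% × (1 − 33%) = 3.5912%.
Senior notes: weight = 7.62/57.63 = 0.1322; after-tax cost = 9.15% × (1 − 33%) = 6.1305%.
WACC = 0.7500 × 12.1400% + 0.1178 × 3.5912% + 0.1322 × 6.1305% = 10.3382%.

10.34%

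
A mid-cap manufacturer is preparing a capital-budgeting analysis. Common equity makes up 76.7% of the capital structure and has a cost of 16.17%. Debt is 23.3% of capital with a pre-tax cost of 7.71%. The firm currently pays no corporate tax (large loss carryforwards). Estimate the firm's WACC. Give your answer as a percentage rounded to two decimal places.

After-tax cost of debt = 7.71% × (1 − 0%) = 7.7100%.
WACC = 0.767 × 16.1700% + 0.233 × 7.7100% = 14.1988%.

14.20%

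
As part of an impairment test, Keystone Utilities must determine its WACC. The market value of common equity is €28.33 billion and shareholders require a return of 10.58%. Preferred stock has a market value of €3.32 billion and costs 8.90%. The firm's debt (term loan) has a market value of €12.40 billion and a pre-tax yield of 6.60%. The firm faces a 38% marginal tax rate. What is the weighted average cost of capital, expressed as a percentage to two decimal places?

8.63%

Total capital V = 28.33 + 3.32 + 12.4 = 44.05.
Equity: weight = 28.33/44.05 = 0.6431; cost = 10.58%.
Preferred: weight = 3.32/44.05 = 0.0754; cost = 8.9%.
Term loan: weight = 12.4/44.05 = 0.2815; after-tax cost = 6.6% × (1 − 38%) = 4.0920%.
WACC = 0.6431 × 10.5800% + 0.0754 × 8.9000% + 0.2815 × 4.0920% = 8.6270%.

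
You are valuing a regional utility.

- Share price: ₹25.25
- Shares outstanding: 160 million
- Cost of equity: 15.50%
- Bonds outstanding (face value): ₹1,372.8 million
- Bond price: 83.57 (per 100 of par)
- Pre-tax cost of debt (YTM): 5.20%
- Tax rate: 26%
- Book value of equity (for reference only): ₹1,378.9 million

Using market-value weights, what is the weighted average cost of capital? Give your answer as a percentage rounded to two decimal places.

Market value of equity E = 25.25 × 160m = 4040m. Market value of debt D = 1372.8m × 83.57/100 = 1147.24896m.
Total capital V = 4040 + 1147.24896 = 5187.24896.
Equity: weight = 4040/5187.24896 = 0.7788; cost = 15.5%.
Bonds outstanding: weight = 1147.24896/5187.24896 = 0.2212; after-tax cost = 5.2% × (1 − 26%) = 3.8480%.
WACC = 0.7788 × 15.5000% + 0.2212 × 3.8480% = 12.9230%.

12.92%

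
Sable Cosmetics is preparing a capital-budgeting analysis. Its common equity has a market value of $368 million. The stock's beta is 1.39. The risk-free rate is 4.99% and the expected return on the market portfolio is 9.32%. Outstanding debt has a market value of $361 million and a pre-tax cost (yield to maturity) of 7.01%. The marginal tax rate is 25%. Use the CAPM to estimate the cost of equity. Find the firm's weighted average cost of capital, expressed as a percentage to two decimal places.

8.16%

Market risk premium = 9.32% − 4.99% = 4.33%.
Cost of equity via CAPM: Re = 4.99% + 1.39 × 4.33% = 11.0087%.
Total capital V = 368 + 361 = 729.
Equity: weight = 368/729 = 0.5048; cost = 11.0087%.
Debt: weight = 361/729 = 0.4952; after-tax cost = 7.01% × (1 − 25%) = 5.2575%.
WACC = 0.5048 × 11.0087% + 0.4952 × 5.2575% = 8.1607%.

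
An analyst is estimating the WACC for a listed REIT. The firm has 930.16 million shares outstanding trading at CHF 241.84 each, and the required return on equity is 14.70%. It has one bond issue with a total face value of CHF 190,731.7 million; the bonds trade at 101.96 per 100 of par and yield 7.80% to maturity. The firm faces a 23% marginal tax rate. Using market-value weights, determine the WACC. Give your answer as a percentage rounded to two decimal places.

Market value of equity E = 241.84 × 930.16m = 224949.8944m. Market value of debt D = 190731.7m × 101.96/100 = 194470.04132m.
Total capital V = 224949.8944 + 194470.04132 = 419419.93572.
Equity: weight = 224949.8944/419419.93572 = 0.5363; cost = 14.7%.
Bonds outstanding: weight = 194470.04132/419419.93572 = 0.4637; after-tax cost = 7.8% × (1 − 23%) = 6.0060%.
WACC = 0.5363 × 14.7000% + 0.4637 × 6.0060% = 10.6689%.

10.67%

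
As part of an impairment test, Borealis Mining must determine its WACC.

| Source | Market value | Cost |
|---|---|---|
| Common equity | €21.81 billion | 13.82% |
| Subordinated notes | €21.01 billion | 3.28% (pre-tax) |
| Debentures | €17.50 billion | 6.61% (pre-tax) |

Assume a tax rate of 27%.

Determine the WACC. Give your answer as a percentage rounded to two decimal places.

7.23%

Total capital V = 21.81 + 21.01 + 17.5 = 60.32.
Equity: weight = 21.81/60.32 = 0.3616; cost = 13.82%.
Subordinated notes: weight = 21.01/60.32 = 0.3483; after-tax cost = 3.28% × (1 − 27%) = 2.3944%.
Debentures: weight = 17.5/60.32 = 0.2901; after-tax cost = 6.61% × (1 − 27%) = 4.8253%.
WACC = 0.3616 × 13.8200% + 0.3483 × 2.3944% + 0.2901 × 4.8253% = 7.2308%.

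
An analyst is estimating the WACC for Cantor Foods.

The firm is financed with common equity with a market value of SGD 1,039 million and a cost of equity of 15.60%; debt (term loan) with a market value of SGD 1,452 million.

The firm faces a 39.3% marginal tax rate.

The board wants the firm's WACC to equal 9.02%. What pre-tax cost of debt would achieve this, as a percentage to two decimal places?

Total capital V = 1039 + 1452 = 2491.
Equity weight = 1039/2491 = 0.4171.
Term loan weight = 1452/2491 = 0.5829.
Equity contribution = 0.4171 × 15.6% = 6.5068%.
Remaining for debt = 9.02% − 6.5068% = 2.5132%.
Rd × (1 − 39.3%) × 0.5829 = 2.5132%  ⇒  Rd = 7.1031%.

7.10%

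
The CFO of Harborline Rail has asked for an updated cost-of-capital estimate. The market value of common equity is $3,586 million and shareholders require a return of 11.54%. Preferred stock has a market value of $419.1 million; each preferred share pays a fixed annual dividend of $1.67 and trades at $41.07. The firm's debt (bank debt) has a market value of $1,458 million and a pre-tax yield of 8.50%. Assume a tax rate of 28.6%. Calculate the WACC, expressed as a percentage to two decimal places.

9.51%

Cost of preferred: Rp = 1.67 / 41.07 = 4.0662%.
Total capital V = 3586 + 419.1 + 1458 = 5463.1.
Equity: weight = 3586/5463.1 = 0.6564; cost = 11.54%.
Preferred: weight = 419.1/5463.1 = 0.0767; cost = 4.0662%.
Bank debt: weight = 1458/5463.1 = 0.2669; after-tax cost = 8.5% × (1 − 28.6%) = 6.0690%.
WACC = 0.6564 × 11.5400% + 0.0767 × 4.0662% + 0.2669 × 6.0690% = 9.5065%.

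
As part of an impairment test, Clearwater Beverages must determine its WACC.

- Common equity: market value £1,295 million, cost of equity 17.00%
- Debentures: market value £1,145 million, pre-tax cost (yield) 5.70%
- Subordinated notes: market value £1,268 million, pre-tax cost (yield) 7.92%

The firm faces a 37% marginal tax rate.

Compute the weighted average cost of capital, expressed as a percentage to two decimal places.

8.75%

Total capital V = 1295 + 1145 + 1268 = 3708.
Equity: weight = 1295/3708 = 0.3492; cost = 17%.
Debentures: weight = 1145/3708 = 0.3088; after-tax cost = 5.7% × (1 − 37%) = 3.5910%.
Subordinated notes: weight = 1268/3708 = 0.3420; after-tax cost = 7.92% × (1 − 37%) = 4.9896%.
WACC = 0.3492 × 17.0000% + 0.3088 × 3.5910% + 0.3420 × 4.9896% = 8.7523%.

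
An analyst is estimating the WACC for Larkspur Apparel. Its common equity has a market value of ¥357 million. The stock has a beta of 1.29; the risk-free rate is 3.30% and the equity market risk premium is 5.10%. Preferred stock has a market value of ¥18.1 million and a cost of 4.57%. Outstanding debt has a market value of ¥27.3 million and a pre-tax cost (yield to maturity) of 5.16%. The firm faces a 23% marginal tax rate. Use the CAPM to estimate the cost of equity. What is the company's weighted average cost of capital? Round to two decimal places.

Cost of equity via CAPM: Re = 3.3% + 1.29 × 5.1% = 9.8790%.
Total capital V = 357 + 18.1 + 27.3 = 402.4.
Equity: weight = 357/402.4 = 0.8872; cost = 9.879%.
Preferred: weight = 18.1/402.4 = 0.0450; cost = 4.57%.
Debt: weight = 27.3/402.4 = 0.0678; after-tax cost = 5.16% × (1 − 23%) = 3.9732%.
WACC = 0.8872 × 9.8790% + 0.0450 × 4.5700% + 0.0678 × 3.9732% = 9.2395%.

9.24%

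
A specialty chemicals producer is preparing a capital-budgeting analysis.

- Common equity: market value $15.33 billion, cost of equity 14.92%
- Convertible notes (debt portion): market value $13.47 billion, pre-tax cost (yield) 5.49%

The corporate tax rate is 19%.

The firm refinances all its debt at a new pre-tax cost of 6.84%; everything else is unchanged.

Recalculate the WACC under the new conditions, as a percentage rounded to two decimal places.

10.53%

After the change:
Total capital V = 15.33 + 13.47 = 28.8.
Equity: weight = 15.33/28.8 = 0.5323; cost = 14.92%.
Convertible notes (debt portion): weight = 13.47/28.8 = 0.4677; after-tax cost = 6.84% × (1 − 19%) = 5.5404%.
WACC = 0.5323 × 14.9200% + 0.4677 × 5.5404% = 10.5331%.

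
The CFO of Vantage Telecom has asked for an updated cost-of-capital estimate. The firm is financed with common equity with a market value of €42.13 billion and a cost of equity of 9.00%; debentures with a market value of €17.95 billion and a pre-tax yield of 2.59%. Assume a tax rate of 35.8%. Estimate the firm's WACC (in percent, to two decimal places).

Total capital V = 42.13 + 17.95 = 60.08.
Equity: weight = 42.13/60.08 = 0.7012; cost = 9%.
Debentures: weight = 17.95/60.08 = 0.2988; after-tax cost = 2.59% × (1 − 35.8%) = 1.6628%.
WACC = 0.7012 × 9.0000% + 0.2988 × 1.6628% = 6.8079%.

6.81%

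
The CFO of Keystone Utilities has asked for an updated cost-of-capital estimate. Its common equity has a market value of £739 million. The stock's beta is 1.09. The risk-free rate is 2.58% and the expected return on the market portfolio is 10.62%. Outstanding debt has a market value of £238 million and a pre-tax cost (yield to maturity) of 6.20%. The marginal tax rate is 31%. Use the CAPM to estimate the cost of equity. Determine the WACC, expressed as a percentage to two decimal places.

9.62%

Market risk premium = 10.62% − 2.58% = 8.04%.
Cost of equity via CAPM: Re = 2.58% + 1.09 × 8.04% = 11.3436%.
Total capital V = 739 + 238 = 977.
Equity: weight = 739/977 = 0.7564; cost = 11.3436%.
Debt: weight = 238/977 = 0.2436; after-tax cost = 6.2% × (1 − 31%) = 4.2780%.
WACC = 0.7564 × 11.3436% + 0.2436 × 4.2780% = 9.6224%.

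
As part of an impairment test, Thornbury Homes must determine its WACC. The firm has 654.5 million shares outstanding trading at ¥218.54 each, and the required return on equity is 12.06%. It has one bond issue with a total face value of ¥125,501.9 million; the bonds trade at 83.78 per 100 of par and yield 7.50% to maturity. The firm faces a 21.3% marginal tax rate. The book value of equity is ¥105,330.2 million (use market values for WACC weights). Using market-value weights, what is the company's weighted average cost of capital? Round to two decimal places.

Market value of equity E = 218.54 × 654.5m = 143034.43m. Market value of debt D = 125501.9m × 83.78/100 = 105145.49182m.
Total capital V = 143034.43 + 105145.49182 = 248179.92182.
Equity: weight = 143034.43/248179.92182 = 0.5763; cost = 12.06%.
Bonds outstanding: weight = 105145.49182/248179.92182 = 0.4237; after-tax cost = 7.5% × (1 − 21.3%) = 5.9025%.
WACC = 0.5763 × 12.0600% + 0.4237 × 5.9025% = 9.4513%.

9.45%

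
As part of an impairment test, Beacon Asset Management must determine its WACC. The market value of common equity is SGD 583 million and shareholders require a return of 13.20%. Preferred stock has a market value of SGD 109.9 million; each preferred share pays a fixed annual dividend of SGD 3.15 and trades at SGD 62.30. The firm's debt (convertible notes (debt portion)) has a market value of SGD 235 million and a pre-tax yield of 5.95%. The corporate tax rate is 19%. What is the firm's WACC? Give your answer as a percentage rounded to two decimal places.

10.11%

Cost of preferred: Rp = 3.15 / 62.3 = 5.0562%.
Total capital V = 583 + 109.9 + 235 = 927.9.
Equity: weight = 583/927.9 = 0.6283; cost = 13.2%.
Preferred: weight = 109.9/927.9 = 0.1184; cost = 5.0562%.
Convertible notes (debt portion): weight = 235/927.9 = 0.2533; after-tax cost = 5.95% × (1 − 19%) = 4.8195%.
WACC = 0.6283 × 13.2000% + 0.1184 × 5.0562% + 0.2533 × 4.8195% = 10.1130%.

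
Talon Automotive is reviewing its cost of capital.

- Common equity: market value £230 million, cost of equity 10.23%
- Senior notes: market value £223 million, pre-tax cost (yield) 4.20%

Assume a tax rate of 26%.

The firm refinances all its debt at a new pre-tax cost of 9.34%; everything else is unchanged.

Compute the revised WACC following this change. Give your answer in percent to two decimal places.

8.60%

After the change:
Total capital V = 230 + 223 = 453.
Equity: weight = 230/453 = 0.5077; cost = 10.23%.
Senior notes: weight = 223/453 = 0.4923; after-tax cost = 9.34% × (1 − 26%) = 6.9116%.
WACC = 0.5077 × 10.2300% + 0.4923 × 6.9116% = 8.5964%.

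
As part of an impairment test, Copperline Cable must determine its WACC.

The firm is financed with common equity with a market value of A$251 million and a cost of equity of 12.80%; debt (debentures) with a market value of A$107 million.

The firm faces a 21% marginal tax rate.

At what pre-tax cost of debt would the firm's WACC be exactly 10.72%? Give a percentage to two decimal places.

Total capital V = 251 + 107 = 358.
Equity weight = 251/358 = 0.7011.
Debentures weight = 107/358 = 0.2989.
Equity contribution = 0.7011 × 12.8% = 8.9743%.
Remaining for debt = 10.72% − 8.9743% = 1.7457%.
Rd × (1 − 21%) × 0.2989 = 1.7457%  ⇒  Rd = 7.3934%.

7.39%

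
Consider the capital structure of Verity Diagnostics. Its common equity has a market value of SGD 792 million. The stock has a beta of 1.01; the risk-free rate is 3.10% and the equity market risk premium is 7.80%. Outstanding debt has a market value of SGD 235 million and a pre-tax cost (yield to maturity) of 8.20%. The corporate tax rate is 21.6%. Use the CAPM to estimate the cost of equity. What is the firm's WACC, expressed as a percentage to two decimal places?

9.94%

Cost of equity via CAPM: Re = 3.1% + 1.01 × 7.8% = 10.9780%.
Total capital V = 792 + 235 = 1027.
Equity: weight = 792/1027 = 0.7712; cost = 10.978%.
Debt: weight = 235/1027 = 0.2288; after-tax cost = 8.2% × (1 − 21.6%) = 6.4288%.
WACC = 0.7712 × 10.9780% + 0.2288 × 6.4288% = 9.9370%.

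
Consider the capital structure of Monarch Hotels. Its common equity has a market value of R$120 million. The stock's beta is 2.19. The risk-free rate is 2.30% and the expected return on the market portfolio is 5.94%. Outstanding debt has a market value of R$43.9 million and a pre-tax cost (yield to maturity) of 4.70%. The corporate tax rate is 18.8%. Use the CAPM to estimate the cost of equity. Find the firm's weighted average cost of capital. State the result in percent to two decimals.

8.54%

Market risk premium = 5.94% − 2.3% = 3.64%.
Cost of equity via CAPM: Re = 2.3% + 2.19 × 3.64% = 10.2716%.
Total capital V = 120 + 43.9 = 163.9.
Equity: weight = 120/163.9 = 0.7322; cost = 10.2716%.
Debt: weight = 43.9/163.9 = 0.2678; after-tax cost = 4.7% × (1 − 18.8%) = 3.8164%.
WACC = 0.7322 × 10.2716% + 0.2678 × 3.8164% = 8.5426%.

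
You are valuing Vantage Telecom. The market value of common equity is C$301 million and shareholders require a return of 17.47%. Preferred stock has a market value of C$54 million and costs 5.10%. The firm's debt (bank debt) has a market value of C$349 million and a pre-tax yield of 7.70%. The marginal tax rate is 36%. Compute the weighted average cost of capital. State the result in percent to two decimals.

10.30%

Total capital V = 301 + 54 + 349 = 704.
Equity: weight = 301/704 = 0.4276; cost = 17.47%.
Preferred: weight = 54/704 = 0.0767; cost = 5.1%.
Bank debt: weight = 349/704 = 0.4957; after-tax cost = 7.7% × (1 − 36%) = 4.9280%.
WACC = 0.4276 × 17.4700% + 0.0767 × 5.1000% + 0.4957 × 4.9280% = 10.3036%.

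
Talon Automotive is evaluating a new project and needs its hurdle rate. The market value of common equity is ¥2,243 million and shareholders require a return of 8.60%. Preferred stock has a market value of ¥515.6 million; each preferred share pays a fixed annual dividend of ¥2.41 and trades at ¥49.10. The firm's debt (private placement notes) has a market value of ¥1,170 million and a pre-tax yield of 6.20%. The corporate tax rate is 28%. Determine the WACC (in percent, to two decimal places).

Cost of preferred: Rp = 2.41 / 49.1 = 4.9084%.
Total capital V = 2243 + 515.6 + 1170 = 3928.6.
Equity: weight = 2243/3928.6 = 0.5709; cost = 8.6%.
Preferred: weight = 515.6/3928.6 = 0.1312; cost = 4.9084%.
Private placement notes: weight = 1170/3928.6 = 0.2978; after-tax cost = 6.2% × (1 − 28%) = 4.4640%.
WACC = 0.5709 × 8.6000% + 0.1312 × 4.9084% + 0.2978 × 4.4640% = 6.8837%.

6.88%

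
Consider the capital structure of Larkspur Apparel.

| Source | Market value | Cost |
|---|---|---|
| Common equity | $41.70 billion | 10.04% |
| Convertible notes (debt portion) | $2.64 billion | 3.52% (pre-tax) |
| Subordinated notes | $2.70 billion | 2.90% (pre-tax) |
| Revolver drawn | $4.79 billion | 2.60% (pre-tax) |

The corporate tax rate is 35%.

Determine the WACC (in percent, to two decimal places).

8.45%

Total capital V = 41.7 + 2.64 + 2.7 + 4.79 = 51.83.
Equity: weight = 41.7/51.83 = 0.8046; cost = 10.04%.
Convertible notes (debt portion): weight = 2.64/51.83 = 0.0509; after-tax cost = 3.52% × (1 − 35%) = 2.2880%.
Subordinated notes: weight = 2.7/51.83 = 0.0521; after-tax cost = 2.9% × (1 − 35%) = 1.8850%.
Revolver drawn: weight = 4.79/51.83 = 0.0924; after-tax cost = 2.6% × (1 − 35%) = 1.6900%.
WACC = 0.8046 × 10.0400% + 0.0509 × 2.2880% + 0.0521 × 1.8850% + 0.0924 × 1.6900% = 8.4486%.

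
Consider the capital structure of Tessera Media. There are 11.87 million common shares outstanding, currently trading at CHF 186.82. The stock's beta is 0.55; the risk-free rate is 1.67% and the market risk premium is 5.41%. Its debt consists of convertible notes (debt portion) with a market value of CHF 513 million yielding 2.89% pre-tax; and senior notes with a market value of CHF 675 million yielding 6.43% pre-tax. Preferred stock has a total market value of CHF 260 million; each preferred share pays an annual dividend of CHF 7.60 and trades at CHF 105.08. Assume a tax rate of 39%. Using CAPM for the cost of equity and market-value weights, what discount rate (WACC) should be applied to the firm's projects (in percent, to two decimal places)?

Cost of equity via CAPM: Re = 1.67% + 0.55 × 5.41% = 4.6455%.
Cost of preferred: Rp = 7.6 / 105.08 = 7.2326%.
Market value of equity E = 186.82 × 11.87m = 2217.5534m.
Total capital V = 2217.5534 + 260 + 513 + 675 = 3665.5534.
Equity: weight = 2217.5534/3665.5534 = 0.6050; cost = 4.6455%.
Preferred: weight = 260/3665.5534 = 0.0709; cost = 7.2326%.
Convertible notes (debt portion): weight = 513/3665.5534 = 0.1400; after-tax cost = 2.89% × (1 − 39%) = 1.7629%.
Senior notes: weight = 675/3665.5534 = 0.1841; after-tax cost = 6.43% × (1 − 39%) = 3.9223%.
WACC = 0.6050 × 4.6455% + 0.0709 × 7.2326% + 0.1400 × 1.7629% + 0.1841 × 3.9223% = 4.2924%.

4.29%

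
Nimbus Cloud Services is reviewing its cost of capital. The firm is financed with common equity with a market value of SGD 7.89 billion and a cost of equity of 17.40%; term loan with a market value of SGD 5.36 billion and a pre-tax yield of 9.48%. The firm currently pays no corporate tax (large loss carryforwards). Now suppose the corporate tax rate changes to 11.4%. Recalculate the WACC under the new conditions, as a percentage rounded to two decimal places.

After the change:
Total capital V = 7.89 + 5.36 = 13.25.
Equity: weight = 7.89/13.25 = 0.5955; cost = 17.4%.
Term loan: weight = 5.36/13.25 = 0.4045; after-tax cost = 9.48% × (1 − 11.4%) = 8.3993%.
WACC = 0.5955 × 17.4000% + 0.4045 × 8.3993% = 13.7590%.

13.76%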